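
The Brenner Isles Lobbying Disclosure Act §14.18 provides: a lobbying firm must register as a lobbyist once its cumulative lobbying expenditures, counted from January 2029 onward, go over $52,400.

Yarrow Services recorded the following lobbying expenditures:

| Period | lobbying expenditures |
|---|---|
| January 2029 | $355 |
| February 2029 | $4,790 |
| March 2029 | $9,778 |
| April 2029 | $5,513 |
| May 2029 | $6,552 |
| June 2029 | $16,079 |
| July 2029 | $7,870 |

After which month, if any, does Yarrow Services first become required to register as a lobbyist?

Not triggered

Through January 2029: $355
Through February 2029: $5,145
Through March 2029: $14,923
Through April 2029: $20,436
Through May 2029: $26,988
Through June 2029: $43,067
Through July 2029: $50,937
Final cumulative total $50,937 ≤ $52,400; the threshold is never exceeded.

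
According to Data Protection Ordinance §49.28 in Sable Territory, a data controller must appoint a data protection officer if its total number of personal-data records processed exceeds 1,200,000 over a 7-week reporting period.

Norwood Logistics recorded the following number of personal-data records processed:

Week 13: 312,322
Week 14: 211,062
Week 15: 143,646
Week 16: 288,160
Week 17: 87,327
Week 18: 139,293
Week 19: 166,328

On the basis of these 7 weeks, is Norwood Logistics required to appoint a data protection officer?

Yes

Total number of personal-data records processed: 312,322 + 211,062 + 143,646 + 288,160 + 87,327 + 139,293 + 166,328 = 1,348,138.
1,348,138 > 1,200,000, so the threshold is exceeded.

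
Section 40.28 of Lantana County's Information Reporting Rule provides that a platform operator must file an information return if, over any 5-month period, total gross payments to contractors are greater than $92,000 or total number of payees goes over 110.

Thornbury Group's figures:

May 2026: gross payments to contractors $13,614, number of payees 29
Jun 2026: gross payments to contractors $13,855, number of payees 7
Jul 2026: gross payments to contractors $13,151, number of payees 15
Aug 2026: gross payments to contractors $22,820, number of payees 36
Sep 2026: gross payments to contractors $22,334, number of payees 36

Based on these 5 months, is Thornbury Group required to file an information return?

Yes

Total gross payments to contractors: $13,614 + $13,855 + $13,151 + $22,820 + $22,334 = $85,774 (≤ $92,000).
Total number of payees: 29 + 7 + 15 + 36 + 36 = 123 (> 110).
The test is 'or': at least one threshold is exceeded.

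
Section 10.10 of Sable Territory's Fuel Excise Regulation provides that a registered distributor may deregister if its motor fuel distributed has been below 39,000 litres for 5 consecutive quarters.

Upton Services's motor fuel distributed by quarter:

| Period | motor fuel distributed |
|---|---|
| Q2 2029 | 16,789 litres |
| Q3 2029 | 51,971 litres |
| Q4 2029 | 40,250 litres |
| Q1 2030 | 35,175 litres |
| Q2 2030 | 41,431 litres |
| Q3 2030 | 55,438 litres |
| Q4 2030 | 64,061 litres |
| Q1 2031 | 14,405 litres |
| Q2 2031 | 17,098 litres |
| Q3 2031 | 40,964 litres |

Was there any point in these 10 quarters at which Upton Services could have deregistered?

No

Quarters below 39,000 litres: Q2 2029, Q1 2030, Q1 2031, Q2 2031.
Longest run of consecutive quarters below the threshold: 2.
2 < 5, so Upton Services never became eligible.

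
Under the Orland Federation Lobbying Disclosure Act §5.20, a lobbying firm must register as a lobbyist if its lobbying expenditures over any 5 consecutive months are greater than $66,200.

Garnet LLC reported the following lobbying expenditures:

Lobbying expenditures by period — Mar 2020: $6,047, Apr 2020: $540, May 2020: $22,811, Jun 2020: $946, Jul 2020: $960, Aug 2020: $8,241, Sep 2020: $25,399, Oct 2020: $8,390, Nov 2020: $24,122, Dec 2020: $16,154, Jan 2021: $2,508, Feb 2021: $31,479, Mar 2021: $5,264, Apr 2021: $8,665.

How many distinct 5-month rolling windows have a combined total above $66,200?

5

Mar 2020–Jul 2020: $6,047 + $540 + $22,811 + $946 + $960 = $31,304 (under)
Apr 2020–Aug 2020: $540 + $22,811 + $946 + $960 + $8,241 = $33,498 (under)
May 2020–Sep 2020: $22,811 + $946 + $960 + $8,241 + $25,399 = $58,357 (under)
Jun 2020–Oct 2020: $946 + $960 + $8,241 + $25,399 + $8,390 = $43,936 (under)
Jul 2020–Nov 2020: $960 + $8,241 + $25,399 + $8,390 + $24,122 = $67,112 (over)
Aug 2020–Dec 2020: $8,241 + $25,399 + $8,390 + $24,122 + $16,154 = $82,306 (over)
Sep 2020–Jan 2021: $25,399 + $8,390 + $24,122 + $16,154 + $2,508 = $76,573 (over)
Oct 2020–Feb 2021: $8,390 + $24,122 + $16,154 + $2,508 + $31,479 = $82,653 (over)
Nov 2020–Mar 2021: $24,122 + $16,154 + $2,508 + $31,479 + $5,264 = $79,527 (over)
Dec 2020–Apr 2021: $16,154 + $2,508 + $31,479 + $5,264 + $8,665 = $64,070 (under)
5 windows exceed the threshold.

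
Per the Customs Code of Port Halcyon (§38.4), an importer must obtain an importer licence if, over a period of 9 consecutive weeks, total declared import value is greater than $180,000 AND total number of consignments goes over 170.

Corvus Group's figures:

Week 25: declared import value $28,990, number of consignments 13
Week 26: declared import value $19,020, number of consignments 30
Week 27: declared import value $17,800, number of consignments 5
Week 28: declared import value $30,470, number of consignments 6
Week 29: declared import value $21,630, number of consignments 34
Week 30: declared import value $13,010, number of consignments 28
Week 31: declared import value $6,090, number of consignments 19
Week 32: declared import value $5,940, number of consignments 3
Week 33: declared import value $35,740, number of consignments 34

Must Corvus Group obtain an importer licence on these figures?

Total declared import value: $28,990 + $19,020 + $17,800 + $30,470 + $21,630 + $13,010 + $6,090 + $5,940 + $35,740 = $178,690 (≤ $180,000).
Total number of consignments: 13 + 30 + 5 + 6 + 34 + 28 + 19 + 3 + 34 = 172 (> 170).
The test is 'and': the rule requires both, and at least one is not exceeded.

No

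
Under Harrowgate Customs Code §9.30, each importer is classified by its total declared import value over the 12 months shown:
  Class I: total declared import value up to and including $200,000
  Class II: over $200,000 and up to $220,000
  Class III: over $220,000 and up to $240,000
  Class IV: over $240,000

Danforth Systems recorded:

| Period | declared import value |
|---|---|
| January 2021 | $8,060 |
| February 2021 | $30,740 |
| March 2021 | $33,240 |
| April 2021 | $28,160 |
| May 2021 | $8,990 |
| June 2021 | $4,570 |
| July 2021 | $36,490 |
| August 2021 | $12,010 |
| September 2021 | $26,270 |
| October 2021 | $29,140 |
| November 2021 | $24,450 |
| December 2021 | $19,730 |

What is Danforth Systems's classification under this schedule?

Total declared import value: $8,060 + $30,740 + $33,240 + $28,160 + $8,990 + $4,570 + $36,490 + $12,010 + $26,270 + $29,140 + $24,450 + $19,730 = $261,850.
$261,850 > $240,000, so Class IV applies.

Class IV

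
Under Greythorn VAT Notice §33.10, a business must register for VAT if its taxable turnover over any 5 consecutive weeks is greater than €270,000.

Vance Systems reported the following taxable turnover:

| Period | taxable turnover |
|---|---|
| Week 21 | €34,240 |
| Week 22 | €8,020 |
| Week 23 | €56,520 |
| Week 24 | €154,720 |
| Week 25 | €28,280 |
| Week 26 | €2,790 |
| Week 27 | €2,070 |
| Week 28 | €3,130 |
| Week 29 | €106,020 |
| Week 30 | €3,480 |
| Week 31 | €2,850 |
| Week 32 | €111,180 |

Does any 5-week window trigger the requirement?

Yes

Week 21–Week 25: €34,240 + €8,020 + €56,520 + €154,720 + €28,280 = €281,780 (over)
Week 22–Week 26: €8,020 + €56,520 + €154,720 + €28,280 + €2,790 = €250,330 (under)
Week 23–Week 27: €56,520 + €154,720 + €28,280 + €2,790 + €2,070 = €244,380 (under)
Week 24–Week 28: €154,720 + €28,280 + €2,790 + €2,070 + €3,130 = €190,990 (under)
Week 25–Week 29: €28,280 + €2,790 + €2,070 + €3,130 + €106,020 = €142,290 (under)
Week 26–Week 30: €2,790 + €2,070 + €3,130 + €106,020 + €3,480 = €117,490 (under)
Week 27–Week 31: €2,070 + €3,130 + €106,020 + €3,480 + €2,850 = €117,550 (under)
Week 28–Week 32: €3,130 + €106,020 + €3,480 + €2,850 + €111,180 = €226,660 (under)
At least one window exceeds €270,000.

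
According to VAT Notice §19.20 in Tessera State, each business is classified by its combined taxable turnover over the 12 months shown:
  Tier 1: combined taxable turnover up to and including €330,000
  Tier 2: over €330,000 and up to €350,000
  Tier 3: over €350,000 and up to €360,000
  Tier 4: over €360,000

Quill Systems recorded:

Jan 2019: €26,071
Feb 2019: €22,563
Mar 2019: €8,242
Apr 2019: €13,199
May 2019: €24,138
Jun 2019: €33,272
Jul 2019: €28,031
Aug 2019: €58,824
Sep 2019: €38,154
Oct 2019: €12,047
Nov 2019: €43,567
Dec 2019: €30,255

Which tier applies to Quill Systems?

Tier 2

Combined taxable turnover: €26,071 + €22,563 + €8,242 + €13,199 + €24,138 + €33,272 + €28,031 + €58,824 + €38,154 + €12,047 + €43,567 + €30,255 = €338,363.
€330,000 < €338,363 ≤ €350,000, so Tier 2 applies.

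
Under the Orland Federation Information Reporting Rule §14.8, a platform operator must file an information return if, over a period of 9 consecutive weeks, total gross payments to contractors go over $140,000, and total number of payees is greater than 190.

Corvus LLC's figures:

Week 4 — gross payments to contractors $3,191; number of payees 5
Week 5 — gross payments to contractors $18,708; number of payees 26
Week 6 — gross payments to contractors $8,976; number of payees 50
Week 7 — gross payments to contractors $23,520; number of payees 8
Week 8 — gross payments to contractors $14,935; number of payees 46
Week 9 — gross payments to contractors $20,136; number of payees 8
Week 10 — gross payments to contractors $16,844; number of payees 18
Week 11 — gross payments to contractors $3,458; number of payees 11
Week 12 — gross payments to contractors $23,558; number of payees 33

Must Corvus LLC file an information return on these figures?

No

Total gross payments to contractors: $3,191 + $18,708 + $8,976 + $23,520 + $14,935 + $20,136 + $16,844 + $3,458 + $23,558 = $133,326 (≤ $140,000).
Total number of payees: 5 + 26 + 50 + 8 + 46 + 8 + 18 + 11 + 33 = 205 (> 190).
The test is 'and': the rule requires both, and at least one is not exceeded.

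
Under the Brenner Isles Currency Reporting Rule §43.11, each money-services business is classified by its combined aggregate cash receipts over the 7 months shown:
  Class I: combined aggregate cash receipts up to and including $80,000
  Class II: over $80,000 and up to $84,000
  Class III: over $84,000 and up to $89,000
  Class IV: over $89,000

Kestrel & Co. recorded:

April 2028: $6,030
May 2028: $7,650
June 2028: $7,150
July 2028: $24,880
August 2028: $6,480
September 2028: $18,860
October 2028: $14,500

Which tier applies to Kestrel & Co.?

Combined aggregate cash receipts: $6,030 + $7,650 + $7,150 + $24,880 + $6,480 + $18,860 + $14,500 = $85,550.
$84,000 < $85,550 ≤ $89,000, so Class III applies.

Class III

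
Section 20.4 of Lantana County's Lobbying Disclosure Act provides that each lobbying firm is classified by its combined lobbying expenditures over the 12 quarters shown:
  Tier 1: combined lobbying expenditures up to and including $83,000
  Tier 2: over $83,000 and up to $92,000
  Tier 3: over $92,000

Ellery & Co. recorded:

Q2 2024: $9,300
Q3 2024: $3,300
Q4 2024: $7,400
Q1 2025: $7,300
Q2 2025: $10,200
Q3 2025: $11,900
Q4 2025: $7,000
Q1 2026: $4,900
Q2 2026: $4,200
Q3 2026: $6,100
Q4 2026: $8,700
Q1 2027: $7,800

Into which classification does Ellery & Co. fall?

Combined lobbying expenditures: $9,300 + $3,300 + $7,400 + $7,300 + $10,200 + $11,900 + $7,000 + $4,900 + $4,200 + $6,100 + $8,700 + $7,800 = $88,100.
$83,000 < $88,100 ≤ $92,000, so Tier 2 applies.

Tier 2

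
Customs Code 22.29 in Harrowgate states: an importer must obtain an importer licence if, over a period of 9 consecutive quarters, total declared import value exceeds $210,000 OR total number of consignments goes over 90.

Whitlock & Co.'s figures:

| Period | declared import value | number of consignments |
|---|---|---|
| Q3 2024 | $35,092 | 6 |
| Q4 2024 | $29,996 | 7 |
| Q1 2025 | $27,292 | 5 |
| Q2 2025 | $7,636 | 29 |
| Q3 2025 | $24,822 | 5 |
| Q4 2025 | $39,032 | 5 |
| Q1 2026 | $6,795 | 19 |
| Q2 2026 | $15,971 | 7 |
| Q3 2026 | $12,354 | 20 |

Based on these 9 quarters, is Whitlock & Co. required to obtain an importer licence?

Yes

Total declared import value: $35,092 + $29,996 + $27,292 + $7,636 + $24,822 + $39,032 + $6,795 + $15,971 + $12,354 = $198,990 (≤ $210,000).
Total number of consignments: 6 + 7 + 5 + 29 + 5 + 5 + 19 + 7 + 20 = 103 (> 90).
The test is 'or': at least one threshold is exceeded.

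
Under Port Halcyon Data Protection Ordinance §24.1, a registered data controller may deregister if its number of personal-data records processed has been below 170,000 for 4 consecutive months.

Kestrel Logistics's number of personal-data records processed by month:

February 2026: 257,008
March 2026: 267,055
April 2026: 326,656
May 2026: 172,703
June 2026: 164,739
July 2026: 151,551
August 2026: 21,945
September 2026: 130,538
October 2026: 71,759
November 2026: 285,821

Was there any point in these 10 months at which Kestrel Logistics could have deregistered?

Yes

Months below 170,000: June 2026, July 2026, August 2026, September 2026, October 2026.
Longest run of consecutive months below the threshold: 5.
5 ≥ 4, so Kestrel Logistics became eligible.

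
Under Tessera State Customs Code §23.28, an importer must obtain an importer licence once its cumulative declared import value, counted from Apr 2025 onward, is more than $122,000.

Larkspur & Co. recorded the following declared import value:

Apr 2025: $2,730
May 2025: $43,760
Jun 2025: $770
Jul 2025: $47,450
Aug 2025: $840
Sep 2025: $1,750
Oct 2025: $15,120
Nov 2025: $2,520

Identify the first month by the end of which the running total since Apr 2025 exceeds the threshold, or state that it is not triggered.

Through Apr 2025: $2,730
Through May 2025: $46,490
Through Jun 2025: $47,260
Through Jul 2025: $94,710
Through Aug 2025: $95,550
Through Sep 2025: $97,300
Through Oct 2025: $112,420
Through Nov 2025: $114,940
Final cumulative total $114,940 ≤ $122,000; the threshold is never exceeded.

Not triggered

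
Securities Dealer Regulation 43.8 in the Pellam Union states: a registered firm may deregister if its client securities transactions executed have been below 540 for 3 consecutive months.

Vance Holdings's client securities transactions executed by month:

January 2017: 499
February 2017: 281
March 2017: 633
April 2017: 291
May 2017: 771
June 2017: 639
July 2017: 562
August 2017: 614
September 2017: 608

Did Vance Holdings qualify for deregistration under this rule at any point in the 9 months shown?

No

Months below 540: January 2017, February 2017, April 2017.
Longest run of consecutive months below the threshold: 2.
2 < 3, so Vance Holdings never became eligible.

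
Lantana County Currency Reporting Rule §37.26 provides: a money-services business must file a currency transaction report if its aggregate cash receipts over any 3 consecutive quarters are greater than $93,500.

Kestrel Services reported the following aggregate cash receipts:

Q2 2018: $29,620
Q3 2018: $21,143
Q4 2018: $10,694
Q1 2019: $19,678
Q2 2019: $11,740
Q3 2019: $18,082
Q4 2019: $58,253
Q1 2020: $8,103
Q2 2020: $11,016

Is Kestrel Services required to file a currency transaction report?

Q2 2018–Q4 2018: $29,620 + $21,143 + $10,694 = $61,457 (under)
Q3 2018–Q1 2019: $21,143 + $10,694 + $19,678 = $51,515 (under)
Q4 2018–Q2 2019: $10,694 + $19,678 + $11,740 = $42,112 (under)
Q1 2019–Q3 2019: $19,678 + $11,740 + $18,082 = $49,500 (under)
Q2 2019–Q4 2019: $11,740 + $18,082 + $58,253 = $88,075 (under)
Q3 2019–Q1 2020: $18,082 + $58,253 + $8,103 = $84,438 (under)
Q4 2019–Q2 2020: $58,253 + $8,103 + $11,016 = $77,372 (under)
No window exceeds $93,500.

No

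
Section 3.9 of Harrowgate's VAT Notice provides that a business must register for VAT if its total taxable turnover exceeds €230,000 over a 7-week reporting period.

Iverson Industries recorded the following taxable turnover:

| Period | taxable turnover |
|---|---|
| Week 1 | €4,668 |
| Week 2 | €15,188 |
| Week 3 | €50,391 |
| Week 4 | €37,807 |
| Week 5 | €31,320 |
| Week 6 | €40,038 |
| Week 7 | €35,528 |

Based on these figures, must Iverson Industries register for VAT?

No

Total taxable turnover: €4,668 + €15,188 + €50,391 + €37,807 + €31,320 + €40,038 + €35,528 = €214,940.
€214,940 ≤ €230,000, so the threshold is not exceeded.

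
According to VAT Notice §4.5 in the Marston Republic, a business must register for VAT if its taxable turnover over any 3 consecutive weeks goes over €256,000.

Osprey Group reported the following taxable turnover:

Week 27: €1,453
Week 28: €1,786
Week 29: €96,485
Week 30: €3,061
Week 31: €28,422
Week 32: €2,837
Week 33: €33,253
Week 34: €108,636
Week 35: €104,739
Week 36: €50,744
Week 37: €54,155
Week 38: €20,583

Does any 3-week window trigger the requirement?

Week 27–Week 29: €1,453 + €1,786 + €96,485 = €99,724 (under)
Week 28–Week 30: €1,786 + €96,485 + €3,061 = €101,332 (under)
Week 29–Week 31: €96,485 + €3,061 + €28,422 = €127,968 (under)
Week 30–Week 32: €3,061 + €28,422 + €2,837 = €34,320 (under)
Week 31–Week 33: €28,422 + €2,837 + €33,253 = €64,512 (under)
Week 32–Week 34: €2,837 + €33,253 + €108,636 = €144,726 (under)
Week 33–Week 35: €33,253 + €108,636 + €104,739 = €246,628 (under)
Week 34–Week 36: €108,636 + €104,739 + €50,744 = €264,119 (over)
Week 35–Week 37: €104,739 + €50,744 + €54,155 = €209,638 (under)
Week 36–Week 38: €50,744 + €54,155 + €20,583 = €125,482 (under)
At least one window exceeds €256,000.

Yes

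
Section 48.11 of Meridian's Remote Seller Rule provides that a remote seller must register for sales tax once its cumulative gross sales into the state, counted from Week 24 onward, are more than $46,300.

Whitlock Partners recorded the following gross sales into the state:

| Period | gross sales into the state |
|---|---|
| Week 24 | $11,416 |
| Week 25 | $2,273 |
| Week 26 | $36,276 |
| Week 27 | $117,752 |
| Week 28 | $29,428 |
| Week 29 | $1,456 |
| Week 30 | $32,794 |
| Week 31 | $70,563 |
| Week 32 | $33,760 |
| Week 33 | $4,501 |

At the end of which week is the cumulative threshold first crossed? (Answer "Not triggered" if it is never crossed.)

Through Week 24: $11,416
Through Week 25: $13,689
Through Week 26: $49,965 ← exceeds threshold

Week 26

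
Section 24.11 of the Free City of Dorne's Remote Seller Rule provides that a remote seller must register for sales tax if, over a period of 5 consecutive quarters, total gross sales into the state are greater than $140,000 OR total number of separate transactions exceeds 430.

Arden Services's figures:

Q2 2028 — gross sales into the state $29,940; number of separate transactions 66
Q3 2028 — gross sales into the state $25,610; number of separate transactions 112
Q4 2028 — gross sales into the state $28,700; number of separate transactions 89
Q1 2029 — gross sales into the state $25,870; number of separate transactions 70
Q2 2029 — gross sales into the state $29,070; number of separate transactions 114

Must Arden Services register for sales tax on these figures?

Yes

Total gross sales into the state: $29,940 + $25,610 + $28,700 + $25,870 + $29,070 = $139,190 (≤ $140,000).
Total number of separate transactions: 66 + 112 + 89 + 70 + 114 = 451 (> 430).
The test is 'or': at least one threshold is exceeded.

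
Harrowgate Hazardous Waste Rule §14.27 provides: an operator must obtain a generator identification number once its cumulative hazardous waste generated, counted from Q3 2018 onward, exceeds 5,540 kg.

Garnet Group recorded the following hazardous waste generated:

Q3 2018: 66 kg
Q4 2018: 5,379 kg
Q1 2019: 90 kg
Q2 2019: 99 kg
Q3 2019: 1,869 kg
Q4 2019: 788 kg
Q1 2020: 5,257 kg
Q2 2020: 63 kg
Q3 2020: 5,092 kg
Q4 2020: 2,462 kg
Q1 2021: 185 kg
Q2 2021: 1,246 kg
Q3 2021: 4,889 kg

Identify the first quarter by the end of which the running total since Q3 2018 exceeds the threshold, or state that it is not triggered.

Q2 2019

Through Q3 2018: 66 kg
Through Q4 2018: 5,445 kg
Through Q1 2019: 5,535 kg
Through Q2 2019: 5,634 kg ← exceeds threshold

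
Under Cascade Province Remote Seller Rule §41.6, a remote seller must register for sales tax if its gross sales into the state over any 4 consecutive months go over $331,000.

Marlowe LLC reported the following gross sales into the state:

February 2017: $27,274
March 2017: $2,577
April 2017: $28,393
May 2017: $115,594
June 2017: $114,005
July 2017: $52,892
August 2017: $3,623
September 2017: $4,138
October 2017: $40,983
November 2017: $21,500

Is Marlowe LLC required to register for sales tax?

No

February 2017–May 2017: $27,274 + $2,577 + $28,393 + $115,594 = $173,838 (under)
March 2017–June 2017: $2,577 + $28,393 + $115,594 + $114,005 = $260,569 (under)
April 2017–July 2017: $28,393 + $115,594 + $114,005 + $52,892 = $310,884 (under)
May 2017–August 2017: $115,594 + $114,005 + $52,892 + $3,623 = $286,114 (under)
June 2017–September 2017: $114,005 + $52,892 + $3,623 + $4,138 = $174,658 (under)
July 2017–October 2017: $52,892 + $3,623 + $4,138 + $40,983 = $101,636 (under)
August 2017–November 2017: $3,623 + $4,138 + $40,983 + $21,500 = $70,244 (under)
No window exceeds $331,000.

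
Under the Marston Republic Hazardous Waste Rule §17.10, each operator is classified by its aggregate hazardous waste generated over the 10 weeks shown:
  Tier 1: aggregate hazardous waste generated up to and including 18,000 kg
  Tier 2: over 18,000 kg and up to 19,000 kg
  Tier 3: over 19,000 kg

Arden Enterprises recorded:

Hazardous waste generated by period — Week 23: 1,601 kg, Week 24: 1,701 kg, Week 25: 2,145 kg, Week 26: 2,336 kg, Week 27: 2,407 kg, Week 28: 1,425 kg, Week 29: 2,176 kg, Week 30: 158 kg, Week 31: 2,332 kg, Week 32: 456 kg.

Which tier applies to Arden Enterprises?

Aggregate hazardous waste generated: 1,601 kg + 1,701 kg + 2,145 kg + 2,336 kg + 2,407 kg + 1,425 kg + 2,176 kg + 158 kg + 2,332 kg + 456 kg = 16,737 kg.
16,737 kg ≤ 18,000 kg, so Tier 1 applies.

Tier 1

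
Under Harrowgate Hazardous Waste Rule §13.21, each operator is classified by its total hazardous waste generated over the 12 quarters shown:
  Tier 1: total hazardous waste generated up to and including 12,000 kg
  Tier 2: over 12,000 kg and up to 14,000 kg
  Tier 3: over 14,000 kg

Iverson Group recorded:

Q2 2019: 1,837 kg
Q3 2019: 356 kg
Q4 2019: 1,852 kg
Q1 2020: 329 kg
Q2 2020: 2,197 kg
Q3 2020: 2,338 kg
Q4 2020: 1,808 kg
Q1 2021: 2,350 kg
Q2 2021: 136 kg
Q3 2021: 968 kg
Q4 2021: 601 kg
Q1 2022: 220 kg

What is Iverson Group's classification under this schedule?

Tier 3

Total hazardous waste generated: 1,837 kg + 356 kg + 1,852 kg + 329 kg + 2,197 kg + 2,338 kg + 1,808 kg + 2,350 kg + 136 kg + 968 kg + 601 kg + 220 kg = 14,992 kg.
14,992 kg > 14,000 kg, so Tier 3 applies.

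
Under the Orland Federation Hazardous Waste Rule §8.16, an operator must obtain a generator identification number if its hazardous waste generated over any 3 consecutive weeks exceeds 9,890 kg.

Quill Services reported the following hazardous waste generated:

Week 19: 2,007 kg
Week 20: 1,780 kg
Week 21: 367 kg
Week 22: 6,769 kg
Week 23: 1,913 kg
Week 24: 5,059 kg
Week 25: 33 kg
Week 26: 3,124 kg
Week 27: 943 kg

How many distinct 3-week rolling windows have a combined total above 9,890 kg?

1

Week 19–Week 21: 2,007 kg + 1,780 kg + 367 kg = 4,154 kg (under)
Week 20–Week 22: 1,780 kg + 367 kg + 6,769 kg = 8,916 kg (under)
Week 21–Week 23: 367 kg + 6,769 kg + 1,913 kg = 9,049 kg (under)
Week 22–Week 24: 6,769 kg + 1,913 kg + 5,059 kg = 13,741 kg (over)
Week 23–Week 25: 1,913 kg + 5,059 kg + 33 kg = 7,005 kg (under)
Week 24–Week 26: 5,059 kg + 33 kg + 3,124 kg = 8,216 kg (under)
Week 25–Week 27: 33 kg + 3,124 kg + 943 kg = 4,100 kg (under)
1 window exceeds the threshold.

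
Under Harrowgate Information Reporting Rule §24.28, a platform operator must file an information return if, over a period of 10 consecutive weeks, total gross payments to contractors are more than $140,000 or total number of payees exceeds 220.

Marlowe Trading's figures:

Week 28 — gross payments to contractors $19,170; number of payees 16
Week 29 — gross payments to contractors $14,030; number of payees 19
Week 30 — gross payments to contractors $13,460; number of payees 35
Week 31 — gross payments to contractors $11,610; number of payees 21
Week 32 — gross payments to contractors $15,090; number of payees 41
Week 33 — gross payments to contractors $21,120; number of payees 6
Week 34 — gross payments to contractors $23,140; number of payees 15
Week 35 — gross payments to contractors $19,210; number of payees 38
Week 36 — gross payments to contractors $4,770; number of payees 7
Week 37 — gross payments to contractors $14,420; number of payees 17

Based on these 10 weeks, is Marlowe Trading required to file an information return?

Yes

Total gross payments to contractors: $19,170 + $14,030 + $13,460 + $11,610 + $15,090 + $21,120 + $23,140 + $19,210 + $4,770 + $14,420 = $156,020 (> $140,000).
Total number of payees: 16 + 19 + 35 + 21 + 41 + 6 + 15 + 38 + 7 + 17 = 215 (≤ 220).
The test is 'or': at least one threshold is exceeded.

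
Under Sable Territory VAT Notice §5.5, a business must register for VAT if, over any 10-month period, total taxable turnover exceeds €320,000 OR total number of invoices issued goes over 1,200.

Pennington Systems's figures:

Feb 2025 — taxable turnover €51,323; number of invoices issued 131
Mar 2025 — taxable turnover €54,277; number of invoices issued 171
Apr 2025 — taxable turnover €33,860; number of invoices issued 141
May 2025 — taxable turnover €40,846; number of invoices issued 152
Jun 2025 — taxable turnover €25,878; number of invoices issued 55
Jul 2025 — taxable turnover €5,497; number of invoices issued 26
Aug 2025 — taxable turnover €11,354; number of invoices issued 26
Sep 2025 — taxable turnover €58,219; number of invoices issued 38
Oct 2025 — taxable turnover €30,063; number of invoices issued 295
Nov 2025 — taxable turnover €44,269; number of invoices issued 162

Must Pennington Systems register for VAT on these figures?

Yes

Total taxable turnover: €51,323 + €54,277 + €33,860 + €40,846 + €25,878 + €5,497 + €11,354 + €58,219 + €30,063 + €44,269 = €355,586 (> €320,000).
Total number of invoices issued: 131 + 171 + 141 + 152 + 55 + 26 + 26 + 38 + 295 + 162 = 1,197 (≤ 1,200).
The test is 'or': at least one threshold is exceeded.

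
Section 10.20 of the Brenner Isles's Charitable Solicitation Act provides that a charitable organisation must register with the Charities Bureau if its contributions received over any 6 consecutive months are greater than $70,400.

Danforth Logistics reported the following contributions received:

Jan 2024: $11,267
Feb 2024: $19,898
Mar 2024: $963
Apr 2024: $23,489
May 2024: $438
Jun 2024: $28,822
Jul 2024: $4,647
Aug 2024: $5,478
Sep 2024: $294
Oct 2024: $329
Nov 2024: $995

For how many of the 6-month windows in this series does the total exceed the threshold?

2

Jan 2024–Jun 2024: $11,267 + $19,898 + $963 + $23,489 + $438 + $28,822 = $84,877 (over)
Feb 2024–Jul 2024: $19,898 + $963 + $23,489 + $438 + $28,822 + $4,647 = $78,257 (over)
Mar 2024–Aug 2024: $963 + $23,489 + $438 + $28,822 + $4,647 + $5,478 = $63,837 (under)
Apr 2024–Sep 2024: $23,489 + $438 + $28,822 + $4,647 + $5,478 + $294 = $63,168 (under)
May 2024–Oct 2024: $438 + $28,822 + $4,647 + $5,478 + $294 + $329 = $40,008 (under)
Jun 2024–Nov 2024: $28,822 + $4,647 + $5,478 + $294 + $329 + $995 = $40,565 (under)
2 windows exceed the threshold.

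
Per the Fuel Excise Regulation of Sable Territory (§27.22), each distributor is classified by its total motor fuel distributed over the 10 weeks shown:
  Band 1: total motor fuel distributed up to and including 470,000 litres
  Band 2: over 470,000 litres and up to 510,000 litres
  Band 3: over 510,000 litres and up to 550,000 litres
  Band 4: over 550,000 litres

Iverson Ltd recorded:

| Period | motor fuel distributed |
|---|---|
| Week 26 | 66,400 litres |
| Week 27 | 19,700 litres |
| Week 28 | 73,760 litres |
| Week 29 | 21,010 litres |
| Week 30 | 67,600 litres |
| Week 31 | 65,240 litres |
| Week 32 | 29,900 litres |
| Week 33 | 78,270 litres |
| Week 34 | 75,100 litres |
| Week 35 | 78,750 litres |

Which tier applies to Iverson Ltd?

Total motor fuel distributed: 66,400 litres + 19,700 litres + 73,760 litres + 21,010 litres + 67,600 litres + 65,240 litres + 29,900 litres + 78,270 litres + 75,100 litres + 78,750 litres = 575,730 litres.
575,730 litres > 550,000 litres, so Band 4 applies.

Band 4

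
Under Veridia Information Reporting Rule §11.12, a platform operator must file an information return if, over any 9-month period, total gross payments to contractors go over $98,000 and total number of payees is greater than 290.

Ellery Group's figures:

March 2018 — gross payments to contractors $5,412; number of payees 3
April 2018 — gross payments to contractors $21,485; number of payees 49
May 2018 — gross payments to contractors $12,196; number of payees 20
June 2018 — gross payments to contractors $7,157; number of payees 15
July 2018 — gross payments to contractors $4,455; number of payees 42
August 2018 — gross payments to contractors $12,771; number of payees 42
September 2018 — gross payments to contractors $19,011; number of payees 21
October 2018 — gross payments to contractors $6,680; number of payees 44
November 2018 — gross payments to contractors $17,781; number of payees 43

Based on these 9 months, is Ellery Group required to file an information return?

Total gross payments to contractors: $5,412 + $21,485 + $12,196 + $7,157 + $4,455 + $12,771 + $19,011 + $6,680 + $17,781 = $106,948 (> $98,000).
Total number of payees: 3 + 49 + 20 + 15 + 42 + 42 + 21 + 44 + 43 = 279 (≤ 290).
The test is 'and': the rule requires both, and at least one is not exceeded.

No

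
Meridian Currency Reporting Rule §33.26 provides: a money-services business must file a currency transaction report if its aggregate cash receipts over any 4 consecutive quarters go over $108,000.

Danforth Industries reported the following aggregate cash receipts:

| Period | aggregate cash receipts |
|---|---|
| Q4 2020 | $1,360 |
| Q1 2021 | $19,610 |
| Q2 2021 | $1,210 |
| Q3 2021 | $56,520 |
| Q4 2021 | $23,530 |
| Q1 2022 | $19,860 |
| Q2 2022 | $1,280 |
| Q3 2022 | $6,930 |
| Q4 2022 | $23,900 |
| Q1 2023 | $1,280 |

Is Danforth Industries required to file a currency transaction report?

No

Q4 2020–Q3 2021: $1,360 + $19,610 + $1,210 + $56,520 = $78,700 (under)
Q1 2021–Q4 2021: $19,610 + $1,210 + $56,520 + $23,530 = $100,870 (under)
Q2 2021–Q1 2022: $1,210 + $56,520 + $23,530 + $19,860 = $101,120 (under)
Q3 2021–Q2 2022: $56,520 + $23,530 + $19,860 + $1,280 = $101,190 (under)
Q4 2021–Q3 2022: $23,530 + $19,860 + $1,280 + $6,930 = $51,600 (under)
Q1 2022–Q4 2022: $19,860 + $1,280 + $6,930 + $23,900 = $51,970 (under)
Q2 2022–Q1 2023: $1,280 + $6,930 + $23,900 + $1,280 = $33,390 (under)
No window exceeds $108,000.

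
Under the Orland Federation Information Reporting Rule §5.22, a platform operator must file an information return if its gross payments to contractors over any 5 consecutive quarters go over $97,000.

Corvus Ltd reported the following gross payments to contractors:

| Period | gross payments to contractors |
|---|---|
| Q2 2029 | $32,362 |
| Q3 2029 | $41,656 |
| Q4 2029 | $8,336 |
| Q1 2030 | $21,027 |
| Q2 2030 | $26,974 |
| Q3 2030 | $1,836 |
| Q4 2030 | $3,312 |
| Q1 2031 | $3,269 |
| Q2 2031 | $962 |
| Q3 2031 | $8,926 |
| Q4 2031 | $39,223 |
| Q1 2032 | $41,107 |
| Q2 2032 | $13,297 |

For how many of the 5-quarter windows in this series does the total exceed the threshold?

3

Q2 2029–Q2 2030: $32,362 + $41,656 + $8,336 + $21,027 + $26,974 = $130,355 (over)
Q3 2029–Q3 2030: $41,656 + $8,336 + $21,027 + $26,974 + $1,836 = $99,829 (over)
Q4 2029–Q4 2030: $8,336 + $21,027 + $26,974 + $1,836 + $3,312 = $61,485 (under)
Q1 2030–Q1 2031: $21,027 + $26,974 + $1,836 + $3,312 + $3,269 = $56,418 (under)
Q2 2030–Q2 2031: $26,974 + $1,836 + $3,312 + $3,269 + $962 = $36,353 (under)
Q3 2030–Q3 2031: $1,836 + $3,312 + $3,269 + $962 + $8,926 = $18,305 (under)
Q4 2030–Q4 2031: $3,312 + $3,269 + $962 + $8,926 + $39,223 = $55,692 (under)
Q1 2031–Q1 2032: $3,269 + $962 + $8,926 + $39,223 + $41,107 = $93,487 (under)
Q2 2031–Q2 2032: $962 + $8,926 + $39,223 + $41,107 + $13,297 = $103,515 (over)
3 windows exceed the threshold.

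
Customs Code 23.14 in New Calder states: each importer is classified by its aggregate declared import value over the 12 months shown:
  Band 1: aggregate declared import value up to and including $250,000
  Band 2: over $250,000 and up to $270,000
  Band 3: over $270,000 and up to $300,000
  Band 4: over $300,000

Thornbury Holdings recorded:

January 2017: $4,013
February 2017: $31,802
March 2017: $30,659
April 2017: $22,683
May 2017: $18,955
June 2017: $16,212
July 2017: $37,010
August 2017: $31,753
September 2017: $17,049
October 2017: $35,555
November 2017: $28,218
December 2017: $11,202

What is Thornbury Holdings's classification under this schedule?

Band 3

Aggregate declared import value: $4,013 + $31,802 + $30,659 + $22,683 + $18,955 + $16,212 + $37,010 + $31,753 + $17,049 + $35,555 + $28,218 + $11,202 = $285,111.
$270,000 < $285,111 ≤ $300,000, so Band 3 applies.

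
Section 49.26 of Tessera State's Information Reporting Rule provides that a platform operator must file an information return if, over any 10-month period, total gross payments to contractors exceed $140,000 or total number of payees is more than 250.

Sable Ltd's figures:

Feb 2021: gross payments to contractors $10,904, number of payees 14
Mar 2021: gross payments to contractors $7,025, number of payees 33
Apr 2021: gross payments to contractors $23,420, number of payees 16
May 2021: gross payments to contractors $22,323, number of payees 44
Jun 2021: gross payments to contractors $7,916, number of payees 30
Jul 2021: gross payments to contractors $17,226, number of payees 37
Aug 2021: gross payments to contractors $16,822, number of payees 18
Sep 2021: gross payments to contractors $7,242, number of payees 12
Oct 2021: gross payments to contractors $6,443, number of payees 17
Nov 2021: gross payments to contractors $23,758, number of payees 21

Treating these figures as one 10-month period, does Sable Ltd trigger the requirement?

Total gross payments to contractors: $10,904 + $7,025 + $23,420 + $22,323 + $7,916 + $17,226 + $16,822 + $7,242 + $6,443 + $23,758 = $143,079 (> $140,000).
Total number of payees: 14 + 33 + 16 + 44 + 30 + 37 + 18 + 12 + 17 + 21 = 242 (≤ 250).
The test is 'or': at least one threshold is exceeded.

Yes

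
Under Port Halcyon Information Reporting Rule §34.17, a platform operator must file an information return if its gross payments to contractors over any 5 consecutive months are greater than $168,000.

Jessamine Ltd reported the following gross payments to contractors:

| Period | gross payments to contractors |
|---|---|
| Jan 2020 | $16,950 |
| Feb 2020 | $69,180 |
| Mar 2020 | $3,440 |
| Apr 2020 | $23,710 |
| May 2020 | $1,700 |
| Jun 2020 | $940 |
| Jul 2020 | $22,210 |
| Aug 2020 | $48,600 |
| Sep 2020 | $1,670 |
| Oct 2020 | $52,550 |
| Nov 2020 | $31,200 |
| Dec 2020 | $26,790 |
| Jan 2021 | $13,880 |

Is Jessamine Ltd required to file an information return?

Jan 2020–May 2020: $16,950 + $69,180 + $3,440 + $23,710 + $1,700 = $114,980 (under)
Feb 2020–Jun 2020: $69,180 + $3,440 + $23,710 + $1,700 + $940 = $98,970 (under)
Mar 2020–Jul 2020: $3,440 + $23,710 + $1,700 + $940 + $22,210 = $52,000 (under)
Apr 2020–Aug 2020: $23,710 + $1,700 + $940 + $22,210 + $48,600 = $97,160 (under)
May 2020–Sep 2020: $1,700 + $940 + $22,210 + $48,600 + $1,670 = $75,120 (under)
Jun 2020–Oct 2020: $940 + $22,210 + $48,600 + $1,670 + $52,550 = $125,970 (under)
Jul 2020–Nov 2020: $22,210 + $48,600 + $1,670 + $52,550 + $31,200 = $156,230 (under)
Aug 2020–Dec 2020: $48,600 + $1,670 + $52,550 + $31,200 + $26,790 = $160,810 (under)
Sep 2020–Jan 2021: $1,670 + $52,550 + $31,200 + $26,790 + $13,880 = $126,090 (under)
No window exceeds $168,000.

No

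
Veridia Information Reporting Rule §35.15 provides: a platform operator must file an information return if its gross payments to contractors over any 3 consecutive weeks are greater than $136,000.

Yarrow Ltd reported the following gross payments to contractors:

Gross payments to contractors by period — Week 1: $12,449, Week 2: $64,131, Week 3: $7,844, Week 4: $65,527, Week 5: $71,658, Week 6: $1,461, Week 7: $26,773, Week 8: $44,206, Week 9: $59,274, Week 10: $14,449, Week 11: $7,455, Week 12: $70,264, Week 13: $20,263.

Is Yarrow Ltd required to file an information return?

Yes

Week 1–Week 3: $12,449 + $64,131 + $7,844 = $84,424 (under)
Week 2–Week 4: $64,131 + $7,844 + $65,527 = $137,502 (over)
Week 3–Week 5: $7,844 + $65,527 + $71,658 = $145,029 (over)
Week 4–Week 6: $65,527 + $71,658 + $1,461 = $138,646 (over)
Week 5–Week 7: $71,658 + $1,461 + $26,773 = $99,892 (under)
Week 6–Week 8: $1,461 + $26,773 + $44,206 = $72,440 (under)
Week 7–Week 9: $26,773 + $44,206 + $59,274 = $130,253 (under)
Week 8–Week 10: $44,206 + $59,274 + $14,449 = $117,929 (under)
Week 9–Week 11: $59,274 + $14,449 + $7,455 = $81,178 (under)
Week 10–Week 12: $14,449 + $7,455 + $70,264 = $92,168 (under)
Week 11–Week 13: $7,455 + $70,264 + $20,263 = $97,982 (under)
At least one window exceeds $136,000.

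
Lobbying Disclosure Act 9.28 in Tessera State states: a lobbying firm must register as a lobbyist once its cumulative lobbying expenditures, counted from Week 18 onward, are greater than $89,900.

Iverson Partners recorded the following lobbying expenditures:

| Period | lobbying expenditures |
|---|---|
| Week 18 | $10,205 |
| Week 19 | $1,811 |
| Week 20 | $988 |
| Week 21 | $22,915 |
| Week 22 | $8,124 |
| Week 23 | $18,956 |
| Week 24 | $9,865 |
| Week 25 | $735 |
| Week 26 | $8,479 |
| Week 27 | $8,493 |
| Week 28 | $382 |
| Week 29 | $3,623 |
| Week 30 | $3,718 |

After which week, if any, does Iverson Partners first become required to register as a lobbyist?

Through Week 18: $10,205
Through Week 19: $12,016
Through Week 20: $13,004
Through Week 21: $35,919
Through Week 22: $44,043
Through Week 23: $62,999
Through Week 24: $72,864
Through Week 25: $73,599
Through Week 26: $82,078
Through Week 27: $90,571 ← exceeds threshold

Week 27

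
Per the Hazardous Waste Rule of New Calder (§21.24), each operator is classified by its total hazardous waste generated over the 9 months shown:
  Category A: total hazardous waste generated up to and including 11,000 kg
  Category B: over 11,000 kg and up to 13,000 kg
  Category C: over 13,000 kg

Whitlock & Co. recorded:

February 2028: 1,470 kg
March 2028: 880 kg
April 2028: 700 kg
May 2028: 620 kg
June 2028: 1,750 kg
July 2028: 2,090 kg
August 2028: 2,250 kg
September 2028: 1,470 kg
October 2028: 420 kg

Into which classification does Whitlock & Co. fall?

Total hazardous waste generated: 1,470 kg + 880 kg + 700 kg + 620 kg + 1,750 kg + 2,090 kg + 2,250 kg + 1,470 kg + 420 kg = 11,650 kg.
11,000 kg < 11,650 kg ≤ 13,000 kg, so Category B applies.

Category B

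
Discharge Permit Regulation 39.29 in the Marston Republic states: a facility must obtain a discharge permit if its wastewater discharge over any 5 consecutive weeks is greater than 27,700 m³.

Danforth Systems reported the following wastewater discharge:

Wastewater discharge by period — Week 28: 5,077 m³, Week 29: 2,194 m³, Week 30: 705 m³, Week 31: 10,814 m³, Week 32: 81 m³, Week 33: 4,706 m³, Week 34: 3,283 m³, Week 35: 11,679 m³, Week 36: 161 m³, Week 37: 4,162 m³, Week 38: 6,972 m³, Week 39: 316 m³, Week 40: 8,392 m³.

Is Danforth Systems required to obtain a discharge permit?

Yes

Week 28–Week 32: 5,077 m³ + 2,194 m³ + 705 m³ + 10,814 m³ + 81 m³ = 18,871 m³ (under)
Week 29–Week 33: 2,194 m³ + 705 m³ + 10,814 m³ + 81 m³ + 4,706 m³ = 18,500 m³ (under)
Week 30–Week 34: 705 m³ + 10,814 m³ + 81 m³ + 4,706 m³ + 3,283 m³ = 19,589 m³ (under)
Week 31–Week 35: 10,814 m³ + 81 m³ + 4,706 m³ + 3,283 m³ + 11,679 m³ = 30,563 m³ (over)
Week 32–Week 36: 81 m³ + 4,706 m³ + 3,283 m³ + 11,679 m³ + 161 m³ = 19,910 m³ (under)
Week 33–Week 37: 4,706 m³ + 3,283 m³ + 11,679 m³ + 161 m³ + 4,162 m³ = 23,991 m³ (under)
Week 34–Week 38: 3,283 m³ + 11,679 m³ + 161 m³ + 4,162 m³ + 6,972 m³ = 26,257 m³ (under)
Week 35–Week 39: 11,679 m³ + 161 m³ + 4,162 m³ + 6,972 m³ + 316 m³ = 23,290 m³ (under)
Week 36–Week 40: 161 m³ + 4,162 m³ + 6,972 m³ + 316 m³ + 8,392 m³ = 20,003 m³ (under)
At least one window exceeds 27,700 m³.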